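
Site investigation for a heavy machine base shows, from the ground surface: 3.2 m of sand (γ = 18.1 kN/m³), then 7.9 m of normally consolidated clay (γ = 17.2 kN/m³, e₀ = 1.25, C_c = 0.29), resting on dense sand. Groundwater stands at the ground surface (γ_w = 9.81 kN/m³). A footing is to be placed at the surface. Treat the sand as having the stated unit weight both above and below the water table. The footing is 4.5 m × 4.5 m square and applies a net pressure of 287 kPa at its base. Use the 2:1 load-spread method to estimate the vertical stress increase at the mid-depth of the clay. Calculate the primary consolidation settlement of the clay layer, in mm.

S_c ≈ 252 mm

Mid-depth of clay below the ground surface: z = 3.2 + 7.9/2 = 7.15 m.
Total vertical stress at mid-clay: σ_v = 18.1×3.2 + 17.2×3.95 = 125.86 kPa.
Pore pressure: u = 9.81×(7.15 − 0) = 70.142 kPa.
Initial effective stress: σ'_0 = σ_v − u = 125.86 − 70.142 = 55.718 kPa.
Stress increase at mid-clay by the 2:1 spreading method:
Δσ = qBL/((B+z)(L+z)) = 287×4.5×4.5/((4.5+7.15)(4.5+7.15)) = 42.821 kPa
Final effective stress: σ'_f = σ'_0 + Δσ = 55.718 + 42.821 = 98.539 kPa.
Normally consolidated clay, so the full stress increment lies on the virgin compression line:
S_c = C_c·H/(1+e₀)·log₁₀(σ'_f/σ'_0) = 0.29×7.9/(1+1.25)×log₁₀(98.539/55.718)
    = 1.0182 × 0.24761 = 0.2521 m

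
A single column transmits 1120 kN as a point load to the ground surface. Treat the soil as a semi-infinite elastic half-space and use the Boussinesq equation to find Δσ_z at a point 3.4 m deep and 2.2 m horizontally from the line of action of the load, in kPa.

Boussinesq vertical stress below a point load on an elastic half-space:
Δσ_z = 3P/(2πz²) · [1 + (r/z)²]^(−5/2)
r/z = 2.2/3.4 = 0.64706; [1+(r/z)²]^(−5/2) = 0.41714.
Δσ_z = 3×1120/(2π×3.4²) × 0.41714 = 46.26 × 0.41714 = 19.3 kPa

Δσ_z ≈ 19.3 kPa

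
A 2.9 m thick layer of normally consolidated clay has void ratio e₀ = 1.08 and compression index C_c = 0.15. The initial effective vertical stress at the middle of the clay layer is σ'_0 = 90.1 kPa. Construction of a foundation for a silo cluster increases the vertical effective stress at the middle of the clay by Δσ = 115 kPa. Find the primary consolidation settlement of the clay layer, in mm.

S_c ≈ 74.7 mm

Final effective stress: σ'_f = σ'_0 + Δσ = 90.1 + 115 = 205.1 kPa.
Normally consolidated clay, so the full stress increment lies on the virgin compression line:
S_c = C_c·H/(1+e₀)·log₁₀(σ'_f/σ'_0) = 0.15×2.9/(1+1.08)×log₁₀(205.1/90.1)
    = 0.20913 × 0.35724 = 0.07471 m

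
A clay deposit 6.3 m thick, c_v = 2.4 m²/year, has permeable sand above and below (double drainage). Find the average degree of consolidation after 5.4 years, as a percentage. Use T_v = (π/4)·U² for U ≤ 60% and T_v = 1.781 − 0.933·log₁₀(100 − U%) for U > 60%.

Drainage path length: H_d = H/2 = 3.15 m (double drainage).
T_v = c_v·t/H_d² = 2.4×5.4/3.15² = 1.3061.
T_v = 1.3061 corresponds to the U > 60% branch:
U = 1 − 10^((1.781 − T_v)/0.933)/100 = 0.9677

U ≈ 96.8 %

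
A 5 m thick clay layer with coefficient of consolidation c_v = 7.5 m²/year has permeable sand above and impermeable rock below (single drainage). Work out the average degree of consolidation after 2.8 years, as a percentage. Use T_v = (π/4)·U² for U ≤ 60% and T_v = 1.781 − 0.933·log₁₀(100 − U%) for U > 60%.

Drainage path length: H_d = H = 5 m (single drainage).
T_v = c_v·t/H_d² = 7.5×2.8/5² = 0.84.
T_v = 0.84 corresponds to the U > 60% branch:
U = 1 − 10^((1.781 − T_v)/0.933)/100 = 0.898

U ≈ 89.8 %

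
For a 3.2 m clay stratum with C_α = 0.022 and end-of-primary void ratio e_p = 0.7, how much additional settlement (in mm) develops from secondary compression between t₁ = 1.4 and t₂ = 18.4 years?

S_s ≈ 46.3 mm

Secondary compression: S_s = C_α·H/(1+e_p)·log₁₀(t₂/t₁)
S_s = 0.022×3.2/(1+0.7)×log₁₀(18.4/1.4)
    = 0.04141 × 1.119 = 0.04633 m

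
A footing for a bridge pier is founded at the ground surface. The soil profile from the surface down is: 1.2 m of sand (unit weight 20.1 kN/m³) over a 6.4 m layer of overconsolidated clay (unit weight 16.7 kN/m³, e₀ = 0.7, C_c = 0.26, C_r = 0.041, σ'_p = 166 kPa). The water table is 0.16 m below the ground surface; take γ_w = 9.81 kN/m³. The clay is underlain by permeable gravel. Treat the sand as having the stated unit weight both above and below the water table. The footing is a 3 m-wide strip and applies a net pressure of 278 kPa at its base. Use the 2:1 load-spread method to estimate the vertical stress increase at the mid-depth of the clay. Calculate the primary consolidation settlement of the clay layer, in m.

Mid-depth of clay below the ground surface: z = 1.2 + 6.4/2 = 4.4 m.
Total vertical stress at mid-clay: σ_v = 20.1×1.2 + 16.7×3.2 = 77.56 kPa.
Pore pressure: u = 9.81×(4.4 − 0.16) = 41.594 kPa.
Initial effective stress: σ'_0 = σ_v − u = 77.56 − 41.594 = 35.966 kPa.
Stress increase at mid-clay by the 2:1 spreading method:
Δσ = qB/(B+z) = 278×3/(3+4.4) = 112.7 kPa
Final effective stress: σ'_f = 35.966 + 112.7 = 148.67 kPa.
σ'_f = 148.67 ≤ σ'_p = 166 kPa, so the clay remains overconsolidated and only the recompression index applies:
S_c = C_r·H/(1+e₀)·log₁₀(σ'_f/σ'_0) = 0.041×6.4/1.7×log₁₀(148.67/35.966)
    = 0.15435 × 0.61633 = 0.09513 m

S_c ≈ 0.0951 m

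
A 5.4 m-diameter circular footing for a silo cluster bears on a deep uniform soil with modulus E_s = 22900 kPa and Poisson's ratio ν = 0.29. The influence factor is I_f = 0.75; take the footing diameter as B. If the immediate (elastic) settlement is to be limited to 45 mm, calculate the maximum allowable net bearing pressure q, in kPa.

q ≈ 278 kPa

S_e = q·B·(1−ν²)/E_s · I_f  ⇒  q = S_e·E_s / (B·(1−ν²)·I_f).
q = 0.045 × 22900 / (5.4 × 0.9159 × 0.75) = 277.8 kPa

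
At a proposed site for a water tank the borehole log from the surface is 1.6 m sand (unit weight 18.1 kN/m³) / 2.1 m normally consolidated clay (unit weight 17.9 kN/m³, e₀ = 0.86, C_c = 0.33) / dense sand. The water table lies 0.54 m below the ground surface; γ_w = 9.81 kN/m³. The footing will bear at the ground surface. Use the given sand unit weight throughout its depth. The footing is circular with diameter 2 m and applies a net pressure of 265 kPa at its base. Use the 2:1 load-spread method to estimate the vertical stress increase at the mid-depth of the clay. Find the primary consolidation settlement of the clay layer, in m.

Mid-depth of clay below the ground surface: z = 1.6 + 2.1/2 = 2.65 m.
Total vertical stress at mid-clay: σ_v = 18.1×1.6 + 17.9×1.05 = 47.755 kPa.
Pore pressure: u = 9.81×(2.65 − 0.54) = 20.699 kPa.
Initial effective stress: σ'_0 = σ_v − u = 47.755 − 20.699 = 27.056 kPa.
Stress increase at mid-clay by the 2:1 spreading method:
Δσ ≈ qD²/(D+z)² = 265×2²/(2+2.65)² = 49.023 kPa
Final effective stress: σ'_f = σ'_0 + Δσ = 27.056 + 49.023 = 76.079 kPa.
Normally consolidated clay, so the full stress increment lies on the virgin compression line:
S_c = C_c·H/(1+e₀)·log₁₀(σ'_f/σ'_0) = 0.33×2.1/(1+0.86)×log₁₀(76.079/27.056)
    = 0.37258 × 0.449 = 0.1673 m

S_c ≈ 0.167 m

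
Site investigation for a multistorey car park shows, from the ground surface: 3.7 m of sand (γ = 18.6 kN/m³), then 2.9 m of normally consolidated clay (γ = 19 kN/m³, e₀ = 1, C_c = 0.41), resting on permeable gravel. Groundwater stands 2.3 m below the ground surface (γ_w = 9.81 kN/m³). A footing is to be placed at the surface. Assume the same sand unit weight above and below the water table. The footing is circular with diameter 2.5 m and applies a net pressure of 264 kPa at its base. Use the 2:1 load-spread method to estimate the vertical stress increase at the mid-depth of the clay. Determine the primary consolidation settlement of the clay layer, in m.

Mid-depth of clay below the ground surface: z = 3.7 + 2.9/2 = 5.15 m.
Total vertical stress at mid-clay: σ_v = 18.6×3.7 + 19×1.45 = 96.37 kPa.
Pore pressure: u = 9.81×(5.15 − 2.3) = 27.959 kPa.
Initial effective stress: σ'_0 = σ_v − u = 96.37 − 27.959 = 68.411 kPa.
Stress increase at mid-clay by the 2:1 spreading method:
Δσ ≈ qD²/(D+z)² = 264×2.5²/(2.5+5.15)² = 28.194 kPa
Final effective stress: σ'_f = σ'_0 + Δσ = 68.411 + 28.194 = 96.605 kPa.
Normally consolidated clay, so the full stress increment lies on the virgin compression line:
S_c = C_c·H/(1+e₀)·log₁₀(σ'_f/σ'_0) = 0.41×2.9/(1+1)×log₁₀(96.605/68.411)
    = 0.5945 × 0.14987 = 0.0891 m

S_c ≈ 0.0891 m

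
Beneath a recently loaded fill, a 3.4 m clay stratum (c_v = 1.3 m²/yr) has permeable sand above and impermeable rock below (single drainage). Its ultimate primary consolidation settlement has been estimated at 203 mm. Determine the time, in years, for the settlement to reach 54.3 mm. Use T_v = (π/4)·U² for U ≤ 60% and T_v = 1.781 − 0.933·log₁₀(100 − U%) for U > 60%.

t ≈ 0.5 years

Drainage path length: H_d = H = 3.4 m (single drainage).
U = S(t)/S_ult = 54.3/203 = 0.2675.
U ≤ 60%: T_v = (π/4)·U² = (π/4)×0.26749² = 0.056195.
t = T_v·H_d²/c_v = 0.056195×3.4²/1.3 = 0.4997 years.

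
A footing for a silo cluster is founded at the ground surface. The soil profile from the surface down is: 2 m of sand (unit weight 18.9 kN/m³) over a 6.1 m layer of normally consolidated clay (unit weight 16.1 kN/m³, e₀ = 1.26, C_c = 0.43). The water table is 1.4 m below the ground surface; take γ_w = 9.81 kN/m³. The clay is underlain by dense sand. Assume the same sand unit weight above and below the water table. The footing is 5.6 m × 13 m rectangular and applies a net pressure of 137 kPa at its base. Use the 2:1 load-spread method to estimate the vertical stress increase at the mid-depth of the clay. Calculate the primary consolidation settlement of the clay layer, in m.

S_c ≈ 0.353 m

Mid-depth of clay below the ground surface: z = 2 + 6.1/2 = 5.05 m.
Total vertical stress at mid-clay: σ_v = 18.9×2 + 16.1×3.05 = 86.905 kPa.
Pore pressure: u = 9.81×(5.05 − 1.4) = 35.806 kPa.
Initial effective stress: σ'_0 = σ_v − u = 86.905 − 35.806 = 51.099 kPa.
Stress increase at mid-clay by the 2:1 spreading method:
Δσ = qBL/((B+z)(L+z)) = 137×5.6×13/((5.6+5.05)(13+5.05)) = 51.883 kPa
Final effective stress: σ'_f = σ'_0 + Δσ = 51.099 + 51.883 = 102.98 kPa.
Normally consolidated clay, so the full stress increment lies on the virgin compression line:
S_c = C_c·H/(1+e₀)·log₁₀(σ'_f/σ'_0) = 0.43×6.1/(1+1.26)×log₁₀(102.98/51.099)
    = 1.1606 × 0.30434 = 0.3532 m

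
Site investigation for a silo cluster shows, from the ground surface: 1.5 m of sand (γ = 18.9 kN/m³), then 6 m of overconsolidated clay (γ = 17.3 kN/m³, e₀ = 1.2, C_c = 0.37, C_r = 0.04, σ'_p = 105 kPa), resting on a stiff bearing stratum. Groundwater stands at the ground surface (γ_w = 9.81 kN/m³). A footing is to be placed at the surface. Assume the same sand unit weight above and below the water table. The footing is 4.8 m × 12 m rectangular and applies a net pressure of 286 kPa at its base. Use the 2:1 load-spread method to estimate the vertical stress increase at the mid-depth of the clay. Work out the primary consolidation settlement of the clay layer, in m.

Mid-depth of clay below the ground surface: z = 1.5 + 6/2 = 4.5 m.
Total vertical stress at mid-clay: σ_v = 18.9×1.5 + 17.3×3 = 80.25 kPa.
Pore pressure: u = 9.81×(4.5 − 0) = 44.145 kPa.
Initial effective stress: σ'_0 = σ_v − u = 80.25 − 44.145 = 36.105 kPa.
Stress increase at mid-clay by the 2:1 spreading method:
Δσ = qBL/((B+z)(L+z)) = 286×4.8×12/((4.8+4.5)(12+4.5)) = 107.35 kPa
Final effective stress: σ'_f = 36.105 + 107.35 = 143.45 kPa.
σ'_f = 143.45 > σ'_p = 105 kPa, so the stress path crosses the preconsolidation pressure — recompression up to σ'_p, then virgin compression beyond:
S_c = H/(1+e₀)·[C_r·log₁₀(σ'_p/σ'_0) + C_c·log₁₀(σ'_f/σ'_p)]
    = 6/2.2 × [0.04×log₁₀(105/36.105) + 0.37×log₁₀(143.45/105)]
    = 2.7273 × [0.018545 + 0.050139] = 0.1873 m

S_c ≈ 0.187 m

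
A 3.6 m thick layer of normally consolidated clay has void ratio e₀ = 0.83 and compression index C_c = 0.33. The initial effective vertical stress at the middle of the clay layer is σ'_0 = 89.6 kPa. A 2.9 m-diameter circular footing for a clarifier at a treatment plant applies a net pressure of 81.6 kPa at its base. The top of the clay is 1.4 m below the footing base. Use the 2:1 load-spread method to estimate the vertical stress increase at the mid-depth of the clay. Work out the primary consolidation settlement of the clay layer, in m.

Mid-depth of clay below the footing base: z = 1.4 + 3.6/2 = 3.2 m.
Stress increase at mid-clay by the 2:1 spreading method:
Δσ ≈ qD²/(D+z)² = 81.6×2.9²/(2.9+3.2)² = 18.443 kPa
Final effective stress: σ'_f = σ'_0 + Δσ = 89.6 + 18.443 = 108.04 kPa.
Normally consolidated clay, so the full stress increment lies on the virgin compression line:
S_c = C_c·H/(1+e₀)·log₁₀(σ'_f/σ'_0) = 0.33×3.6/(1+0.83)×log₁₀(108.04/89.6)
    = 0.64918 × 0.081277 = 0.05276 m

S_c ≈ 0.0528 m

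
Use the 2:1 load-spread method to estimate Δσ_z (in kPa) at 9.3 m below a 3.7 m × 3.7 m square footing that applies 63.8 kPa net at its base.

By the 2:1 method the load spreads at 1 horizontal : 2 vertical, so at depth z the loaded area has grown by z in each plan dimension:
Δσ = qBL/((B+z)(L+z)) = 63.8×3.7×3.7/((3.7+9.3)(3.7+9.3)) = 5.1682 kPa

Δσ_z ≈ 5.17 kPa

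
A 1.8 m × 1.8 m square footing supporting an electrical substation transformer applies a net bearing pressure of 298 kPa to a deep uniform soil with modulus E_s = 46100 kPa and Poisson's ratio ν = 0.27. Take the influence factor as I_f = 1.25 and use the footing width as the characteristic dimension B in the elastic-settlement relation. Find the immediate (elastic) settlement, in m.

S_e ≈ 0.0135 m

Immediate (elastic) settlement: S_e = q·B·(1−ν²)/E_s · I_f.
S_e = 298 × 1.8 × (1 − 0.27²) / 46100 × 1.25
    = 298 × 1.8 × 0.9271 / 46100 × 1.25
    = 0.01348 m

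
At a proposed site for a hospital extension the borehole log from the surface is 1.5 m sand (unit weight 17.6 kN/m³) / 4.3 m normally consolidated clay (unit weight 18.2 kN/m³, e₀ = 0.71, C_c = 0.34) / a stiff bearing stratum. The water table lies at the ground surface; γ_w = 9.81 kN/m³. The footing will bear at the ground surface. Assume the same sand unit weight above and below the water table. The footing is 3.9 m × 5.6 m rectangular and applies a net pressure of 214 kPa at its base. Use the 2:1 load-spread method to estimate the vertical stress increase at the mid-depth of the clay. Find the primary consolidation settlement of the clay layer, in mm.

Mid-depth of clay below the ground surface: z = 1.5 + 4.3/2 = 3.65 m.
Total vertical stress at mid-clay: σ_v = 17.6×1.5 + 18.2×2.15 = 65.53 kPa.
Pore pressure: u = 9.81×(3.65 − 0) = 35.806 kPa.
Initial effective stress: σ'_0 = σ_v − u = 65.53 − 35.806 = 29.724 kPa.
Stress increase at mid-clay by the 2:1 spreading method:
Δσ = qBL/((B+z)(L+z)) = 214×3.9×5.6/((3.9+3.65)(5.6+3.65)) = 66.923 kPa
Final effective stress: σ'_f = σ'_0 + Δσ = 29.724 + 66.923 = 96.647 kPa.
Normally consolidated clay, so the full stress increment lies on the virgin compression line:
S_c = C_c·H/(1+e₀)·log₁₀(σ'_f/σ'_0) = 0.34×4.3/(1+0.71)×log₁₀(96.647/29.724)
    = 0.85497 × 0.51208 = 0.4378 m

S_c ≈ 438 mm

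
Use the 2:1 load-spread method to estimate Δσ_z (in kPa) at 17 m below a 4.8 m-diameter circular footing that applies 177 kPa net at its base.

Δσ_z ≈ 8.58 kPa

By the 2:1 method the load spreads at 1 horizontal : 2 vertical, so at depth z the loaded area has grown by z in each plan dimension:
Δσ ≈ qD²/(D+z)² = 177×4.8²/(4.8+17)² = 8.5811 kPa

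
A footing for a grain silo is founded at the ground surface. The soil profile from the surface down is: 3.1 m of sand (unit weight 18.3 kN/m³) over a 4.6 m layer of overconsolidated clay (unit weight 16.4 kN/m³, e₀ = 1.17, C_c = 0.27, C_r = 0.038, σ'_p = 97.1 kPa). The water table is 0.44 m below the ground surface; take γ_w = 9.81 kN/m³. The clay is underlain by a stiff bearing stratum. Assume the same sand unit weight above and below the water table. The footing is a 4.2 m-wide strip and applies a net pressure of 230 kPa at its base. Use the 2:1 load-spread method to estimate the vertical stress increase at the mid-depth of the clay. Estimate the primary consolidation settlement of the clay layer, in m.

S_c ≈ 0.128 m

Mid-depth of clay below the ground surface: z = 3.1 + 4.6/2 = 5.4 m.
Total vertical stress at mid-clay: σ_v = 18.3×3.1 + 16.4×2.3 = 94.45 kPa.
Pore pressure: u = 9.81×(5.4 − 0.44) = 48.658 kPa.
Initial effective stress: σ'_0 = σ_v − u = 94.45 − 48.658 = 45.792 kPa.
Stress increase at mid-clay by the 2:1 spreading method:
Δσ = qB/(B+z) = 230×4.2/(4.2+5.4) = 100.62 kPa
Final effective stress: σ'_f = 45.792 + 100.62 = 146.41 kPa.
σ'_f = 146.41 > σ'_p = 97.1 kPa, so the stress path crosses the preconsolidation pressure — recompression up to σ'_p, then virgin compression beyond:
S_c = H/(1+e₀)·[C_r·log₁₀(σ'_p/σ'_0) + C_c·log₁₀(σ'_f/σ'_p)]
    = 4.6/2.17 × [0.038×log₁₀(97.1/45.792) + 0.27×log₁₀(146.41/97.1)]
    = 2.1198 × [0.012404 + 0.048155] = 0.1284 m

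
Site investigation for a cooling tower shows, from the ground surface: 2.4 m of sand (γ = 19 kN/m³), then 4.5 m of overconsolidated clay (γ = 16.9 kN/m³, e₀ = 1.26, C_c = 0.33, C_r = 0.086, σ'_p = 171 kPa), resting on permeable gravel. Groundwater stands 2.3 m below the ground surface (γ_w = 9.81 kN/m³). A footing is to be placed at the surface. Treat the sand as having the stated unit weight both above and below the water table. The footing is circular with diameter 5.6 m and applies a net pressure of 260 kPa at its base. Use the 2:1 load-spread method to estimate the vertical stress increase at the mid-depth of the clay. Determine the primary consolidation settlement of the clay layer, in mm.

S_c ≈ 61.3 mm

Mid-depth of clay below the ground surface: z = 2.4 + 4.5/2 = 4.65 m.
Total vertical stress at mid-clay: σ_v = 19×2.4 + 16.9×2.25 = 83.625 kPa.
Pore pressure: u = 9.81×(4.65 − 2.3) = 23.054 kPa.
Initial effective stress: σ'_0 = σ_v − u = 83.625 − 23.054 = 60.571 kPa.
Stress increase at mid-clay by the 2:1 spreading method:
Δσ ≈ qD²/(D+z)² = 260×5.6²/(5.6+4.65)² = 77.607 kPa
Final effective stress: σ'_f = 60.571 + 77.607 = 138.18 kPa.
σ'_f = 138.18 ≤ σ'_p = 171 kPa, so the clay remains overconsolidated and only the recompression index applies:
S_c = C_r·H/(1+e₀)·log₁₀(σ'_f/σ'_0) = 0.086×4.5/2.26×log₁₀(138.18/60.571)
    = 0.17124 × 0.35818 = 0.06134 m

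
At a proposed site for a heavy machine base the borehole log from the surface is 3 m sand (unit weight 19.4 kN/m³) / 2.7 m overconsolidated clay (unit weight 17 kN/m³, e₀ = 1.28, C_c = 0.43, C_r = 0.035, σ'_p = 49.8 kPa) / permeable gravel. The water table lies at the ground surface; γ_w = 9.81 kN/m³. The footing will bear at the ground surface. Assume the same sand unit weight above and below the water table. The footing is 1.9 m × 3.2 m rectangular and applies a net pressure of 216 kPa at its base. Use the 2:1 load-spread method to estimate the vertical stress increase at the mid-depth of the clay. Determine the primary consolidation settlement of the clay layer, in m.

S_c ≈ 0.068 m

Mid-depth of clay below the ground surface: z = 3 + 2.7/2 = 4.35 m.
Total vertical stress at mid-clay: σ_v = 19.4×3 + 17×1.35 = 81.15 kPa.
Pore pressure: u = 9.81×(4.35 − 0) = 42.673 kPa.
Initial effective stress: σ'_0 = σ_v − u = 81.15 − 42.673 = 38.477 kPa.
Stress increase at mid-clay by the 2:1 spreading method:
Δσ = qBL/((B+z)(L+z)) = 216×1.9×3.2/((1.9+4.35)(3.2+4.35)) = 27.831 kPa
Final effective stress: σ'_f = 38.477 + 27.831 = 66.308 kPa.
σ'_f = 66.308 > σ'_p = 49.8 kPa, so the stress path crosses the preconsolidation pressure — recompression up to σ'_p, then virgin compression beyond:
S_c = H/(1+e₀)·[C_r·log₁₀(σ'_p/σ'_0) + C_c·log₁₀(σ'_f/σ'_p)]
    = 2.7/2.28 × [0.035×log₁₀(49.8/38.477) + 0.43×log₁₀(66.308/49.8)]
    = 1.1842 × [0.003921 + 0.053465] = 0.06796 m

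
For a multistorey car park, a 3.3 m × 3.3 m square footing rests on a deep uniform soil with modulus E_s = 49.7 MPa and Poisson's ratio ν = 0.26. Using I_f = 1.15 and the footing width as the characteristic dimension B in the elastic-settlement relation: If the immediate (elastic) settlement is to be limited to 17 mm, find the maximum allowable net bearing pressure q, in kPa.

q ≈ 239 kPa

E_s = 49.7 MPa = 49700 kPa.
S_e = q·B·(1−ν²)/E_s · I_f  ⇒  q = S_e·E_s / (B·(1−ν²)·I_f).
q = 0.017 × 49700 / (3.3 × 0.9324 × 1.15) = 238.8 kPa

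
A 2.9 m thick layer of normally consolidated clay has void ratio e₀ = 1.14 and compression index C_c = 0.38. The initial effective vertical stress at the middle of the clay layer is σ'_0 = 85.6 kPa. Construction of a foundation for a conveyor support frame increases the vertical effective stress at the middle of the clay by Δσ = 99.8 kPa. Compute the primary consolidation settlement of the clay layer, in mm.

Final effective stress: σ'_f = σ'_0 + Δσ = 85.6 + 99.8 = 185.4 kPa.
Normally consolidated clay, so the full stress increment lies on the virgin compression line:
S_c = C_c·H/(1+e₀)·log₁₀(σ'_f/σ'_0) = 0.38×2.9/(1+1.14)×log₁₀(185.4/85.6)
    = 0.51495 × 0.33564 = 0.1728 m

S_c ≈ 173 mm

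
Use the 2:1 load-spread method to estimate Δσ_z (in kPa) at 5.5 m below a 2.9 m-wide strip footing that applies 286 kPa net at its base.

Δσ_z ≈ 98.7 kPa

By the 2:1 method the load spreads at 1 horizontal : 2 vertical, so at depth z the loaded area has grown by z in each plan dimension:
Δσ = qB/(B+z) = 286×2.9/(2.9+5.5) = 98.738 kPa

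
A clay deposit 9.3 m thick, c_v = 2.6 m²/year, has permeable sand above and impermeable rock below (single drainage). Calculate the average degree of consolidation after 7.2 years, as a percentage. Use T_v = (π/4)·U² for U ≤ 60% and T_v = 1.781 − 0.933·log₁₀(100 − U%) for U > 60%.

Drainage path length: H_d = H = 9.3 m (single drainage).
T_v = c_v·t/H_d² = 2.6×7.2/9.3² = 0.21644.
T_v = 0.21644 corresponds to the U ≤ 60% branch:
U = √(4T_v/π) = 0.525

U ≈ 52.5 %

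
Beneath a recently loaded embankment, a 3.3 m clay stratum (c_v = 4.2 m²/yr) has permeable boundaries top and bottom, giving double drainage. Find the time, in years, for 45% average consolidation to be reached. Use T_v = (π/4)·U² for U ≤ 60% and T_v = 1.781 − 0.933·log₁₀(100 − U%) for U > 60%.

Drainage path length: H_d = H/2 = 1.65 m (double drainage).
U ≤ 60%: T_v = (π/4)·U² = (π/4)×0.45² = 0.15904.
t = T_v·H_d²/c_v = 0.15904×1.65²/4.2 = 0.1031 years.

t ≈ 0.103 years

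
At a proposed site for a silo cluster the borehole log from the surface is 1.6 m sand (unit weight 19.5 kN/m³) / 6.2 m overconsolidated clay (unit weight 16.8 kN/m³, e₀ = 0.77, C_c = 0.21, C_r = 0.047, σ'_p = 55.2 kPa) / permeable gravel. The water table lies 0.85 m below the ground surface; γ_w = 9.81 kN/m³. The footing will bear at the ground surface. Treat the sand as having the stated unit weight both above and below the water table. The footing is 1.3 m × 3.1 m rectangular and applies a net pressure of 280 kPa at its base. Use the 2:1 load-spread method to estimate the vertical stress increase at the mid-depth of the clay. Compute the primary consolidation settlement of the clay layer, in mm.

S_c ≈ 88 mm

Mid-depth of clay below the ground surface: z = 1.6 + 6.2/2 = 4.7 m.
Total vertical stress at mid-clay: σ_v = 19.5×1.6 + 16.8×3.1 = 83.28 kPa.
Pore pressure: u = 9.81×(4.7 − 0.85) = 37.769 kPa.
Initial effective stress: σ'_0 = σ_v − u = 83.28 − 37.769 = 45.511 kPa.
Stress increase at mid-clay by the 2:1 spreading method:
Δσ = qBL/((B+z)(L+z)) = 280×1.3×3.1/((1.3+4.7)(3.1+4.7)) = 24.111 kPa
Final effective stress: σ'_f = 45.511 + 24.111 = 69.622 kPa.
σ'_f = 69.622 > σ'_p = 55.2 kPa, so the stress path crosses the preconsolidation pressure — recompression up to σ'_p, then virgin compression beyond:
S_c = H/(1+e₀)·[C_r·log₁₀(σ'_p/σ'_0) + C_c·log₁₀(σ'_f/σ'_p)]
    = 6.2/1.77 × [0.047×log₁₀(55.2/45.511) + 0.21×log₁₀(69.622/55.2)]
    = 3.5028 × [0.0039397 + 0.02117] = 0.08795 m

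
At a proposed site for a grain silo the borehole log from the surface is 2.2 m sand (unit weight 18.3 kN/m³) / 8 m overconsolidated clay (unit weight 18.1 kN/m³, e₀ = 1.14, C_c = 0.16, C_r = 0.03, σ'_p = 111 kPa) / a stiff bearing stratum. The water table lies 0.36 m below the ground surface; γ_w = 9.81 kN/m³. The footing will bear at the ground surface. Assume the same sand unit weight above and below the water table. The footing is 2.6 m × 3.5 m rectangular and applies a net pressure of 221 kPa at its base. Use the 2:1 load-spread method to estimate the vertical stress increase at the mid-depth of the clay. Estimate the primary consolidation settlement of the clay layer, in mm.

Mid-depth of clay below the ground surface: z = 2.2 + 8/2 = 6.2 m.
Total vertical stress at mid-clay: σ_v = 18.3×2.2 + 18.1×4 = 112.66 kPa.
Pore pressure: u = 9.81×(6.2 − 0.36) = 57.29 kPa.
Initial effective stress: σ'_0 = σ_v − u = 112.66 − 57.29 = 55.37 kPa.
Stress increase at mid-clay by the 2:1 spreading method:
Δσ = qBL/((B+z)(L+z)) = 221×2.6×3.5/((2.6+6.2)(3.5+6.2)) = 23.56 kPa
Final effective stress: σ'_f = 55.37 + 23.56 = 78.93 kPa.
σ'_f = 78.93 ≤ σ'_p = 111 kPa, so the clay remains overconsolidated and only the recompression index applies:
S_c = C_r·H/(1+e₀)·log₁₀(σ'_f/σ'_0) = 0.03×8/2.14×log₁₀(78.93/55.37)
    = 0.11215 × 0.15397 = 0.01727 m

S_c ≈ 17.3 mm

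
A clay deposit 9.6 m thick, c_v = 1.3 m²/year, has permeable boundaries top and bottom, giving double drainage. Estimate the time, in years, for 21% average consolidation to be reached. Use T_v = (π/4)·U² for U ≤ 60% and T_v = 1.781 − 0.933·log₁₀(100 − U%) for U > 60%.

Drainage path length: H_d = H/2 = 4.8 m (double drainage).
U ≤ 60%: T_v = (π/4)·U² = (π/4)×0.21² = 0.034636.
t = T_v·H_d²/c_v = 0.034636×4.8²/1.3 = 0.6139 years.

t ≈ 0.614 years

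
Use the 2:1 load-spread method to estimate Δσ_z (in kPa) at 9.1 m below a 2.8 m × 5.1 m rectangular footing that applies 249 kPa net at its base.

Δσ_z ≈ 21 kPa

By the 2:1 method the load spreads at 1 horizontal : 2 vertical, so at depth z the loaded area has grown by z in each plan dimension:
Δσ = qBL/((B+z)(L+z)) = 249×2.8×5.1/((2.8+9.1)(5.1+9.1)) = 21.042 kPa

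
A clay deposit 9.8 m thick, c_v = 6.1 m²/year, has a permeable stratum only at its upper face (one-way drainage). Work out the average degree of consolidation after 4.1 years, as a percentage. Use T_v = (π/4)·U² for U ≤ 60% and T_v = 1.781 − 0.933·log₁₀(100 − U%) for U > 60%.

Drainage path length: H_d = H = 9.8 m (single drainage).
T_v = c_v·t/H_d² = 6.1×4.1/9.8² = 0.26041.
T_v = 0.26041 corresponds to the U ≤ 60% branch:
U = √(4T_v/π) = 0.5758

U ≈ 57.6 %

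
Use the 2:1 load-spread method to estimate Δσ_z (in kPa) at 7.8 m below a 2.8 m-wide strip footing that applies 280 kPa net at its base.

By the 2:1 method the load spreads at 1 horizontal : 2 vertical, so at depth z the loaded area has grown by z in each plan dimension:
Δσ = qB/(B+z) = 280×2.8/(2.8+7.8) = 73.962 kPa

Δσ_z ≈ 74 kPa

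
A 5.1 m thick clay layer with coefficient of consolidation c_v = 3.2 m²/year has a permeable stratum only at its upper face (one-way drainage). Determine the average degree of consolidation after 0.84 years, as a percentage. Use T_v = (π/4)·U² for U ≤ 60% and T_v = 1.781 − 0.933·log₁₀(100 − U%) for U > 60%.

Drainage path length: H_d = H = 5.1 m (single drainage).
T_v = c_v·t/H_d² = 3.2×0.84/5.1² = 0.10334.
T_v = 0.10334 corresponds to the U ≤ 60% branch:
U = √(4T_v/π) = 0.3627

U ≈ 36.3 %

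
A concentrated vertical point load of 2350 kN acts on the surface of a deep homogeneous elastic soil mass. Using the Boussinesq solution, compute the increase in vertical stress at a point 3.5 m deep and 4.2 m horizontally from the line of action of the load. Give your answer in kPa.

Δσ_z ≈ 9.85 kPa

Boussinesq vertical stress below a point load on an elastic half-space:
Δσ_z = 3P/(2πz²) · [1 + (r/z)²]^(−5/2)
r/z = 4.2/3.5 = 1.2; [1+(r/z)²]^(−5/2) = 0.10753.
Δσ_z = 3×2350/(2π×3.5²) × 0.10753 = 91.595 × 0.10753 = 9.849 kPa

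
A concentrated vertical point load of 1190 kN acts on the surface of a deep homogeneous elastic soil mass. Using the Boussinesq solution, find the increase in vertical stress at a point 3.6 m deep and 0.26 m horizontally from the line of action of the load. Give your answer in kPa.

Boussinesq vertical stress below a point load on an elastic half-space:
Δσ_z = 3P/(2πz²) · [1 + (r/z)²]^(−5/2)
r/z = 0.26/3.6 = 0.072222; [1+(r/z)²]^(−5/2) = 0.98708.
Δσ_z = 3×1190/(2π×3.6²) × 0.98708 = 43.841 × 0.98708 = 43.27 kPa

Δσ_z ≈ 43.3 kPa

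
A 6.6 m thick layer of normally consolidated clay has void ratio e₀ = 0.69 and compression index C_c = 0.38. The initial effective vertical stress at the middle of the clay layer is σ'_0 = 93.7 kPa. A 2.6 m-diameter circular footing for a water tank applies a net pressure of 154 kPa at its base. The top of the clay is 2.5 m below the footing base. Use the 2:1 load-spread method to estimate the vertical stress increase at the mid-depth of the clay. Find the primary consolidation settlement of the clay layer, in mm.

Mid-depth of clay below the footing base: z = 2.5 + 6.6/2 = 5.8 m.
Stress increase at mid-clay by the 2:1 spreading method:
Δσ ≈ qD²/(D+z)² = 154×2.6²/(2.6+5.8)² = 14.754 kPa
Final effective stress: σ'_f = σ'_0 + Δσ = 93.7 + 14.754 = 108.45 kPa.
Normally consolidated clay, so the full stress increment lies on the virgin compression line:
S_c = C_c·H/(1+e₀)·log₁₀(σ'_f/σ'_0) = 0.38×6.6/(1+0.69)×log₁₀(108.45/93.7)
    = 1.484 × 0.06349 = 0.09422 m

S_c ≈ 94.2 mm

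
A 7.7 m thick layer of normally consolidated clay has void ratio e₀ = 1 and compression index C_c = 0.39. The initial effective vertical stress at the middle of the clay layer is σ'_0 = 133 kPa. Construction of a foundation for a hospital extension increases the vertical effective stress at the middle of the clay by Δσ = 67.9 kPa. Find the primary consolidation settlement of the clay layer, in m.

Final effective stress: σ'_f = σ'_0 + Δσ = 133 + 67.9 = 200.9 kPa.
Normally consolidated clay, so the full stress increment lies on the virgin compression line:
S_c = C_c·H/(1+e₀)·log₁₀(σ'_f/σ'_0) = 0.39×7.7/(1+1)×log₁₀(200.9/133)
    = 1.5015 × 0.17913 = 0.269 m

S_c ≈ 0.269 m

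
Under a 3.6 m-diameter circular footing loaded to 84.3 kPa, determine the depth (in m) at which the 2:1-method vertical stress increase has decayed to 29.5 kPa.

z ≈ 2.49 m

2:1 spreading — at depth z the loaded area has grown by z in each plan dimension:
qD²/(D+z)² = Δσ_z ⇒ z = D(√(q/Δσ_z) − 1) = 3.6×(√(84.3/29.5) − 1) = 2.486 m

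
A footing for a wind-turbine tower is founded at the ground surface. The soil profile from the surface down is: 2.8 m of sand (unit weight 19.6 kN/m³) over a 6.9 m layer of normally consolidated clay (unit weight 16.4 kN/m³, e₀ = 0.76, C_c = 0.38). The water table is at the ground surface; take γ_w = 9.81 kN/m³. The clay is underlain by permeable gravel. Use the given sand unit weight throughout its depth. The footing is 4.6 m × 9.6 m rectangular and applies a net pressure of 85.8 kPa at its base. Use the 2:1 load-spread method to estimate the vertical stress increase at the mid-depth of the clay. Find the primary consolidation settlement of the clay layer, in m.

S_c ≈ 0.236 m

Mid-depth of clay below the ground surface: z = 2.8 + 6.9/2 = 6.25 m.
Total vertical stress at mid-clay: σ_v = 19.6×2.8 + 16.4×3.45 = 111.46 kPa.
Pore pressure: u = 9.81×(6.25 − 0) = 61.312 kPa.
Initial effective stress: σ'_0 = σ_v − u = 111.46 − 61.312 = 50.148 kPa.
Stress increase at mid-clay by the 2:1 spreading method:
Δσ = qBL/((B+z)(L+z)) = 85.8×4.6×9.6/((4.6+6.25)(9.6+6.25)) = 22.032 kPa
Final effective stress: σ'_f = σ'_0 + Δσ = 50.148 + 22.032 = 72.18 kPa.
Normally consolidated clay, so the full stress increment lies on the virgin compression line:
S_c = C_c·H/(1+e₀)·log₁₀(σ'_f/σ'_0) = 0.38×6.9/(1+0.76)×log₁₀(72.18/50.148)
    = 1.4898 × 0.15816 = 0.2356 m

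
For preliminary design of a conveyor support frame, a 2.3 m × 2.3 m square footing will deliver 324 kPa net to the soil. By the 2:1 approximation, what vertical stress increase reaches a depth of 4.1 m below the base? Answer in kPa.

By the 2:1 method the load spreads at 1 horizontal : 2 vertical, so at depth z the loaded area has grown by z in each plan dimension:
Δσ = qBL/((B+z)(L+z)) = 324×2.3×2.3/((2.3+4.1)(2.3+4.1)) = 41.845 kPa

Δσ_z ≈ 41.8 kPa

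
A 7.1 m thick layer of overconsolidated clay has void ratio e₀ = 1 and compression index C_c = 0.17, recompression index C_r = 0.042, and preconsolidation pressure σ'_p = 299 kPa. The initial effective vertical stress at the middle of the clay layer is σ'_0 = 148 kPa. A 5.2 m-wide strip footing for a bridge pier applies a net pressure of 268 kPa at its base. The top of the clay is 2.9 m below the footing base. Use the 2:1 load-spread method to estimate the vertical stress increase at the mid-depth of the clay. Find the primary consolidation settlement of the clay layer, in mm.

Mid-depth of clay below the footing base: z = 2.9 + 7.1/2 = 6.45 m.
Stress increase at mid-clay by the 2:1 spreading method:
Δσ = qB/(B+z) = 268×5.2/(5.2+6.45) = 119.62 kPa
Final effective stress: σ'_f = 148 + 119.62 = 267.62 kPa.
σ'_f = 267.62 ≤ σ'_p = 299 kPa, so the clay remains overconsolidated and only the recompression index applies:
S_c = C_r·H/(1+e₀)·log₁₀(σ'_f/σ'_0) = 0.042×7.1/2×log₁₀(267.62/148)
    = 0.1491 × 0.25726 = 0.03836 m

S_c ≈ 38.4 mm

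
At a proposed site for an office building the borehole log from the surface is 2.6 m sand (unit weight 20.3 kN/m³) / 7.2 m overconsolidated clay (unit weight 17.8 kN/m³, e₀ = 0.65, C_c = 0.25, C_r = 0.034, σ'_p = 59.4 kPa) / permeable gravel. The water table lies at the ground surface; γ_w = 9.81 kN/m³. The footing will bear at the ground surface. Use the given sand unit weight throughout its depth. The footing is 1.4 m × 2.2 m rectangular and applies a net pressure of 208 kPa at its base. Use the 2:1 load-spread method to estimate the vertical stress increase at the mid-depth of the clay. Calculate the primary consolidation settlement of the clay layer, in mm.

S_c ≈ 54.2 mm

Mid-depth of clay below the ground surface: z = 2.6 + 7.2/2 = 6.2 m.
Total vertical stress at mid-clay: σ_v = 20.3×2.6 + 17.8×3.6 = 116.86 kPa.
Pore pressure: u = 9.81×(6.2 − 0) = 60.822 kPa.
Initial effective stress: σ'_0 = σ_v − u = 116.86 − 60.822 = 56.038 kPa.
Stress increase at mid-clay by the 2:1 spreading method:
Δσ = qBL/((B+z)(L+z)) = 208×1.4×2.2/((1.4+6.2)(2.2+6.2)) = 10.035 kPa
Final effective stress: σ'_f = 56.038 + 10.035 = 66.073 kPa.
σ'_f = 66.073 > σ'_p = 59.4 kPa, so the stress path crosses the preconsolidation pressure — recompression up to σ'_p, then virgin compression beyond:
S_c = H/(1+e₀)·[C_r·log₁₀(σ'_p/σ'_0) + C_c·log₁₀(σ'_f/σ'_p)]
    = 7.2/1.65 × [0.034×log₁₀(59.4/56.038) + 0.25×log₁₀(66.073/59.4)]
    = 4.3636 × [0.00086033 + 0.011559] = 0.05419 m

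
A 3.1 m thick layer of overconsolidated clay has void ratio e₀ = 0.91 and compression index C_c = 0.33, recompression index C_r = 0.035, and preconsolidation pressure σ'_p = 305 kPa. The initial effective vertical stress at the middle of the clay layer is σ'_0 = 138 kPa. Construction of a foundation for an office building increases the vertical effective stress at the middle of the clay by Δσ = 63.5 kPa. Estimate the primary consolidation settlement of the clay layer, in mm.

S_c ≈ 9.34 mm

Final effective stress: σ'_f = 138 + 63.5 = 201.5 kPa.
σ'_f = 201.5 ≤ σ'_p = 305 kPa, so the clay remains overconsolidated and only the recompression index applies:
S_c = C_r·H/(1+e₀)·log₁₀(σ'_f/σ'_0) = 0.035×3.1/1.91×log₁₀(201.5/138)
    = 0.056805 × 0.1644 = 0.009339 m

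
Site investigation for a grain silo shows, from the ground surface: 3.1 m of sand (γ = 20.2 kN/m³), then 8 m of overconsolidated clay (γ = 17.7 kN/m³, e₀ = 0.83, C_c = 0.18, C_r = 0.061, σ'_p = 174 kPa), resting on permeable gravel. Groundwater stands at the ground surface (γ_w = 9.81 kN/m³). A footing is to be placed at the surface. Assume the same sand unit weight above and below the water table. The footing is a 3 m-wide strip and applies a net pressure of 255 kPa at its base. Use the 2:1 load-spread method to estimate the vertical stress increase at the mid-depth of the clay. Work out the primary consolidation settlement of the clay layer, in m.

S_c ≈ 0.0907 m

Mid-depth of clay below the ground surface: z = 3.1 + 8/2 = 7.1 m.
Total vertical stress at mid-clay: σ_v = 20.2×3.1 + 17.7×4 = 133.42 kPa.
Pore pressure: u = 9.81×(7.1 − 0) = 69.651 kPa.
Initial effective stress: σ'_0 = σ_v − u = 133.42 − 69.651 = 63.769 kPa.
Stress increase at mid-clay by the 2:1 spreading method:
Δσ = qB/(B+z) = 255×3/(3+7.1) = 75.743 kPa
Final effective stress: σ'_f = 63.769 + 75.743 = 139.51 kPa.
σ'_f = 139.51 ≤ σ'_p = 174 kPa, so the clay remains overconsolidated and only the recompression index applies:
S_c = C_r·H/(1+e₀)·log₁₀(σ'_f/σ'_0) = 0.061×8/1.83×log₁₀(139.51/63.769)
    = 0.26667 × 0.34 = 0.09067 m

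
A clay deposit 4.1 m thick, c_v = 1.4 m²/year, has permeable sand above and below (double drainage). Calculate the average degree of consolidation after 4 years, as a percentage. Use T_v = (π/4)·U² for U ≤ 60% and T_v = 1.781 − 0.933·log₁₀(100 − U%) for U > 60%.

Drainage path length: H_d = H/2 = 2.05 m (double drainage).
T_v = c_v·t/H_d² = 1.4×4/2.05² = 1.3325.
T_v = 1.3325 corresponds to the U > 60% branch:
U = 1 − 10^((1.781 − T_v)/0.933)/100 = 0.9698

U ≈ 97 %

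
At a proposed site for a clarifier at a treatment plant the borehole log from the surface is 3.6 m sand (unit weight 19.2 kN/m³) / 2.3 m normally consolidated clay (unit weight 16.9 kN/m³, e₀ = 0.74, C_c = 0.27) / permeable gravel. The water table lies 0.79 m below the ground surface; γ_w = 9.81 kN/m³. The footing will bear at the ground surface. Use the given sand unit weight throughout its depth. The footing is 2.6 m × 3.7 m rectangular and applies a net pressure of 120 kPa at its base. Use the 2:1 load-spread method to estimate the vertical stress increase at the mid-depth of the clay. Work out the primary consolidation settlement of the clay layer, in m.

S_c ≈ 0.0492 m

Mid-depth of clay below the ground surface: z = 3.6 + 2.3/2 = 4.75 m.
Total vertical stress at mid-clay: σ_v = 19.2×3.6 + 16.9×1.15 = 88.555 kPa.
Pore pressure: u = 9.81×(4.75 − 0.79) = 38.848 kPa.
Initial effective stress: σ'_0 = σ_v − u = 88.555 − 38.848 = 49.707 kPa.
Stress increase at mid-clay by the 2:1 spreading method:
Δσ = qBL/((B+z)(L+z)) = 120×2.6×3.7/((2.6+4.75)(3.7+4.75)) = 18.587 kPa
Final effective stress: σ'_f = σ'_0 + Δσ = 49.707 + 18.587 = 68.294 kPa.
Normally consolidated clay, so the full stress increment lies on the virgin compression line:
S_c = C_c·H/(1+e₀)·log₁₀(σ'_f/σ'_0) = 0.27×2.3/(1+0.74)×log₁₀(68.294/49.707)
    = 0.3569 × 0.13796 = 0.04924 m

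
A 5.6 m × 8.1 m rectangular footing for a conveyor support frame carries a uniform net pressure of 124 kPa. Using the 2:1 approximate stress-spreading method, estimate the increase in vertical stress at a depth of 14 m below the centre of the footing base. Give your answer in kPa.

By the 2:1 method the load spreads at 1 horizontal : 2 vertical, so at depth z the loaded area has grown by z in each plan dimension:
Δσ = qBL/((B+z)(L+z)) = 124×5.6×8.1/((5.6+14)(8.1+14)) = 12.985 kPa

Δσ_z ≈ 13 kPa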